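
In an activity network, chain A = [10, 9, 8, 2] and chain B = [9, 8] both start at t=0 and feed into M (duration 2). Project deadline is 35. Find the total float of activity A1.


Forward pass: ES(A1) = sum of predecessors on chain A = 0
EF = ES + duration = 0 + 10 = 10
Backward pass: LF(M) = deadline = 35; LS(M) = 35 - 2 = 33
LF(A1) = LS(M) - sum(successors on chain A) = 33 - 19 = 14
LS = LF - duration = 14 - 10 = 4
Total float = LS - ES = 4 - 0 = 4

4


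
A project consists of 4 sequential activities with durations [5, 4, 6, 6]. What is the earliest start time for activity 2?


Activity 2 starts after activities 1 through 1 complete.
Predecessor durations: [5]
ES = 5 = 5

5


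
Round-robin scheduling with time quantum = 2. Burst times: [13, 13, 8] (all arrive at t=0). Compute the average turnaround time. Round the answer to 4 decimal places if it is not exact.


Time quantum = 2
Execution trace:
  J1 runs 2 units, time = 2
  J2 runs 2 units, time = 4
  J3 runs 2 units, time = 6
  J1 runs 2 units, time = 8
  J2 runs 2 units, time = 10
  J3 runs 2 units, time = 12
  J1 runs 2 units, time = 14
  J2 runs 2 units, time = 16
  J3 runs 2 units, time = 18
  J1 runs 2 units, time = 20
  J2 runs 2 units, time = 22
  J3 runs 2 units, time = 24
  J1 runs 2 units, time = 26
  J2 runs 2 units, time = 28
  J1 runs 2 units, time = 30
  J2 runs 2 units, time = 32
  J1 runs 1 units, time = 33
  J2 runs 1 units, time = 34
Finish times: [33, 34, 24]
Average turnaround = 91/3 = 30.3333

30.3333


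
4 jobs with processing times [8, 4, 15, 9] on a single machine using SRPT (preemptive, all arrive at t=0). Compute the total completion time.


Since all jobs arrive at t=0, SRPT equals SPT ordering.
SPT order: [4, 8, 9, 15]
Completion times:
  Job 1: p=4, C=4
  Job 2: p=8, C=12
  Job 3: p=9, C=21
  Job 4: p=15, C=36
Total completion time = 4 + 12 + 21 + 36 = 73

73


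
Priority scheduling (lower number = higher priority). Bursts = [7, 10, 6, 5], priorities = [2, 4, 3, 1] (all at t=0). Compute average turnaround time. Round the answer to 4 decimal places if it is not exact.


Sort by priority (ascending = highest first):
Order: [(1, 5), (2, 7), (3, 6), (4, 10)]
Completion times:
  Priority 1, burst=5, C=5
  Priority 2, burst=7, C=12
  Priority 3, burst=6, C=18
  Priority 4, burst=10, C=28
Average turnaround = 63/4 = 15.75

15.75


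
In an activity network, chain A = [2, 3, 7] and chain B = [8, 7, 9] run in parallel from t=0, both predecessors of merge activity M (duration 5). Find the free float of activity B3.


ES(B3) = sum of predecessors on chain B = 15
EF(B3) = ES + duration = 15 + 9 = 24
Successor of B3 is M. ES(M) = max(sum(A), sum(B)) = max(12, 24) = 24
Free float = ES(successor) - EF(current) = 24 - 24 = 0

0


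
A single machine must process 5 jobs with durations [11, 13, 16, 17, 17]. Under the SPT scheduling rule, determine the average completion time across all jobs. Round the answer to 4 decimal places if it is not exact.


Sort jobs by processing time (SPT order): [11, 13, 16, 17, 17]
Compute completion times sequentially:
  Job 1: processing = 11, completes at 11
  Job 2: processing = 13, completes at 24
  Job 3: processing = 16, completes at 40
  Job 4: processing = 17, completes at 57
  Job 5: processing = 17, completes at 74
Sum of completion times = 206
Average completion time = 206/5 = 41.2

41.2


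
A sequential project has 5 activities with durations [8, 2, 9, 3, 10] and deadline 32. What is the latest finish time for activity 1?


LF(activity 1) = deadline - sum of successor durations
Successors: activities 2 through 5 with durations [2, 9, 3, 10]
Sum of successor durations = 24
LF = 32 - 24 = 8

8


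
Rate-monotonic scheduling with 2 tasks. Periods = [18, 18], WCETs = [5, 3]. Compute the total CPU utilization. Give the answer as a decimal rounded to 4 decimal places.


Compute individual utilizations (exact fractions):
  Task 1: C/T = 5/18 (approx. 0.2778)
  Task 2: C/T = 3/18 = 1/6 (approx. 0.1667)
Total utilization U = 5/18 + 1/6 = 4/9
Rounded to 4 decimal places: U = 0.4444
RM (Liu & Layland) bound for 2 tasks = 0.828427; compare with U = 4/9 (approx. 0.444444)
U <= bound, so schedulable by RM sufficient condition.

0.4444


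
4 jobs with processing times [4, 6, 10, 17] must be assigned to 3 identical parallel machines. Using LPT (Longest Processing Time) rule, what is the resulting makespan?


Sort jobs in decreasing order (LPT): [17, 10, 6, 4]
Assign each job to the least loaded machine:
  Machine 1: jobs [17], load = 17
  Machine 2: jobs [10], load = 10
  Machine 3: jobs [6, 4], load = 10
Makespan = max load = 17

17


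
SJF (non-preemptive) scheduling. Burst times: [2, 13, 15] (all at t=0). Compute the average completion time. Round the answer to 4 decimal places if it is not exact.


SJF order (ascending): [2, 13, 15]
Completion times:
  Job 1: burst=2, C=2
  Job 2: burst=13, C=15
  Job 3: burst=15, C=30
Average completion = 47/3 = 15.6667

15.6667


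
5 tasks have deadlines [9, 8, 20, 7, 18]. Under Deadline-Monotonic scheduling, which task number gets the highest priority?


Sort tasks by relative deadline (ascending):
  Task 4: deadline = 7
  Task 2: deadline = 8
  Task 1: deadline = 9
  Task 5: deadline = 18
  Task 3: deadline = 20
Priority order (highest first): [4, 2, 1, 5, 3]
Highest priority task = 4

4


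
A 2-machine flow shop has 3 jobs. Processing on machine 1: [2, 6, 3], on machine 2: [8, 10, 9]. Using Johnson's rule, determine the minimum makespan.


Apply Johnson's rule:
  Group 1 (a <= b): [(1, 2, 8), (3, 3, 9), (2, 6, 10)]
  Group 2 (a > b): []
Optimal job order: [1, 3, 2]
Schedule:
  Job 1: M1 done at 2, M2 done at 10
  Job 3: M1 done at 5, M2 done at 19
  Job 2: M1 done at 11, M2 done at 29
Makespan = 29

29


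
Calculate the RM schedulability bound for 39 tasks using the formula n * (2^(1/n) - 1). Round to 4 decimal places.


Compute 2^(1/39) = 1.0179318843
Subtract 1: 1.0179318843 - 1 = 0.0179318843
Multiply by n: 39 * 0.0179318843 = 0.6993434877
Round to 4 dp: 0.6993

0.6993


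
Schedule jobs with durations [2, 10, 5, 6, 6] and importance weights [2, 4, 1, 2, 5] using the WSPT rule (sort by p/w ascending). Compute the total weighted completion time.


Compute p/w ratios and sort ascending (WSPT): [(2, 2), (6, 5), (10, 4), (6, 2), (5, 1)]
Compute weighted completion times:
  Job (p=2,w=2): C=2, w*C=2*2=4
  Job (p=6,w=5): C=8, w*C=5*8=40
  Job (p=10,w=4): C=18, w*C=4*18=72
  Job (p=6,w=2): C=24, w*C=2*24=48
  Job (p=5,w=1): C=29, w*C=1*29=29
Total weighted completion time = 193

193


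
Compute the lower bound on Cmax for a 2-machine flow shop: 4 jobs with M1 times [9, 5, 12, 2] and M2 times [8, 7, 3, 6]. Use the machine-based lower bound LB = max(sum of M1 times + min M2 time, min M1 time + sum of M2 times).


LB1 = sum(M1 times) + min(M2 times) = 28 + 3 = 31
LB2 = min(M1 times) + sum(M2 times) = 2 + 24 = 26
Lower bound = max(LB1, LB2) = max(31, 26) = 31

31


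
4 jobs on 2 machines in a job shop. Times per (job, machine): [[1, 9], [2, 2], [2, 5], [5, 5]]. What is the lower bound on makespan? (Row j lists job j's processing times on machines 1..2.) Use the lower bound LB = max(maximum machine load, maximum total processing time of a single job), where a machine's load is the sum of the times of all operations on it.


Machine loads:
  Machine 1: 1 + 2 + 2 + 5 = 10
  Machine 2: 9 + 2 + 5 + 5 = 21
Max machine load = 21
Job totals:
  Job 1: 10
  Job 2: 4
  Job 3: 7
  Job 4: 10
Max job total = 10
Lower bound = max(21, 10) = 21

21


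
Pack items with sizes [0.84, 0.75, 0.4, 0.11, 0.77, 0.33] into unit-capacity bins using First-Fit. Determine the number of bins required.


Place items sequentially using First-Fit:
  Item 0.84 -> new Bin 1
  Item 0.75 -> new Bin 2
  Item 0.4 -> new Bin 3
  Item 0.11 -> Bin 1 (now 0.95)
  Item 0.77 -> new Bin 4
  Item 0.33 -> Bin 3 (now 0.73)
Total bins used = 4

4


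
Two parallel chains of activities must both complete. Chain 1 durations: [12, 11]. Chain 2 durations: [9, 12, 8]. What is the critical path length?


Path A total = 12 + 11 = 23
Path B total = 9 + 12 + 8 = 29
Critical path = longest path = max(23, 29) = 29

29


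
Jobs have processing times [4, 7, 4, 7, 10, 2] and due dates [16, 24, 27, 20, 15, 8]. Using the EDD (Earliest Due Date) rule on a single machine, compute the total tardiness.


Sort by due date (EDD order): [(2, 8), (10, 15), (4, 16), (7, 20), (7, 24), (4, 27)]
Compute completion times and tardiness:
  Job 1: p=2, d=8, C=2, tardiness=max(0,2-8)=0
  Job 2: p=10, d=15, C=12, tardiness=max(0,12-15)=0
  Job 3: p=4, d=16, C=16, tardiness=max(0,16-16)=0
  Job 4: p=7, d=20, C=23, tardiness=max(0,23-20)=3
  Job 5: p=7, d=24, C=30, tardiness=max(0,30-24)=6
  Job 6: p=4, d=27, C=34, tardiness=max(0,34-27)=7
Total tardiness = 16

16


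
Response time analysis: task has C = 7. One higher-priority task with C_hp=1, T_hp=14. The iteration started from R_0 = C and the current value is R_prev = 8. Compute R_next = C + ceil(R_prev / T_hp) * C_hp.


R_next = C + ceil(R_prev / T_hp) * C_hp
ceil(8 / 14) = ceil(0.5714) = 1
Interference = 1 * 1 = 1
R_next = 7 + 1 = 8
R_next = R_prev, so the iteration has converged (response time = 8).

8


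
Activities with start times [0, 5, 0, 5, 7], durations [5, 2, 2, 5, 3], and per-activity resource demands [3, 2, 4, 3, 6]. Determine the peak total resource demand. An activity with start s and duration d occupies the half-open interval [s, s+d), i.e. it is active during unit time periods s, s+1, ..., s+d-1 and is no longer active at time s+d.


Each activity i is active on [start_i, start_i + duration_i).
Compute total resource usage per time slot:
  t=0: active resources = [3, 4], total = 7
  t=1: active resources = [3, 4], total = 7
  t=2: active resources = [3], total = 3
  t=3: active resources = [3], total = 3
  t=4: active resources = [3], total = 3
  t=5: active resources = [2, 3], total = 5
  t=6: active resources = [2, 3], total = 5
  t=7: active resources = [3, 6], total = 9
  t=8: active resources = [3, 6], total = 9
  t=9: active resources = [3, 6], total = 9
Peak resource demand = 9

9


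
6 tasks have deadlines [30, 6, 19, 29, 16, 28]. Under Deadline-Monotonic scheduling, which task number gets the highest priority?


Sort tasks by relative deadline (ascending):
  Task 2: deadline = 6
  Task 5: deadline = 16
  Task 3: deadline = 19
  Task 6: deadline = 28
  Task 4: deadline = 29
  Task 1: deadline = 30
Priority order (highest first): [2, 5, 3, 6, 4, 1]
Highest priority task = 2

2


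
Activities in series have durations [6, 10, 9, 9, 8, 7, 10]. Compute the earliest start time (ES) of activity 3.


Activity 3 starts after activities 1 through 2 complete.
Predecessor durations: [6, 10]
ES = 6 + 10 = 16

16


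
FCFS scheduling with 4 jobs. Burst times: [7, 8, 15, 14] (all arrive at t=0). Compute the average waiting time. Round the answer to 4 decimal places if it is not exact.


FCFS order (as given): [7, 8, 15, 14]
Waiting times:
  Job 1: wait = 0
  Job 2: wait = 7
  Job 3: wait = 15
  Job 4: wait = 30
Sum of waiting times = 52
Average waiting time = 52/4 = 13.0

13.0


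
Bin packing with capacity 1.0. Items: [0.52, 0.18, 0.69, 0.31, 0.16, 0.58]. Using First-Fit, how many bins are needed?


Place items sequentially using First-Fit:
  Item 0.52 -> new Bin 1
  Item 0.18 -> Bin 1 (now 0.7)
  Item 0.69 -> new Bin 2
  Item 0.31 -> Bin 2 (now 1.0)
  Item 0.16 -> Bin 1 (now 0.86)
  Item 0.58 -> new Bin 3
Total bins used = 3

3


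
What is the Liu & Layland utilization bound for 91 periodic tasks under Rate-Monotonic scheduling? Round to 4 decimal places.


Compute 2^(1/91) = 1.0076460851
Subtract 1: 1.0076460851 - 1 = 0.0076460851
Multiply by n: 91 * 0.0076460851 = 0.6957937441
Round to 4 dp: 0.6958

0.6958


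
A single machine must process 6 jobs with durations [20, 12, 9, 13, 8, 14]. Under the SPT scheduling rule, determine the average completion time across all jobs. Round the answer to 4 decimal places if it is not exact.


Sort jobs by processing time (SPT order): [8, 9, 12, 13, 14, 20]
Compute completion times sequentially:
  Job 1: processing = 8, completes at 8
  Job 2: processing = 9, completes at 17
  Job 3: processing = 12, completes at 29
  Job 4: processing = 13, completes at 42
  Job 5: processing = 14, completes at 56
  Job 6: processing = 20, completes at 76
Sum of completion times = 228
Average completion time = 228/6 = 38.0

38.0


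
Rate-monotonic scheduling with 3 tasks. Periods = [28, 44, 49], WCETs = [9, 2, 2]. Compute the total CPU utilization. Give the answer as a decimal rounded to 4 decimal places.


Compute individual utilizations (exact fractions):
  Task 1: C/T = 9/28 (approx. 0.3214)
  Task 2: C/T = 2/44 = 1/22 (approx. 0.0455)
  Task 3: C/T = 2/49 (approx. 0.0408)
Total utilization U = 9/28 + 1/22 + 2/49 = 879/2156
Rounded to 4 decimal places: U = 0.4077
RM (Liu & Layland) bound for 3 tasks = 0.779763; compare with U = 879/2156 (approx. 0.407699)
U <= bound, so schedulable by RM sufficient condition.

0.4077


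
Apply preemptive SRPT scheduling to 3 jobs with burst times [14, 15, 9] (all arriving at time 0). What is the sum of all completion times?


Since all jobs arrive at t=0, SRPT equals SPT ordering.
SPT order: [9, 14, 15]
Completion times:
  Job 1: p=9, C=9
  Job 2: p=14, C=23
  Job 3: p=15, C=38
Total completion time = 9 + 23 + 38 = 70

70


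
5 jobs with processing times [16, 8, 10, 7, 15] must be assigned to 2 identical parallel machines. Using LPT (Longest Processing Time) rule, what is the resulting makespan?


Sort jobs in decreasing order (LPT): [16, 15, 10, 8, 7]
Assign each job to the least loaded machine:
  Machine 1: jobs [16, 8, 7], load = 31
  Machine 2: jobs [15, 10], load = 25
Makespan = max load = 31

31


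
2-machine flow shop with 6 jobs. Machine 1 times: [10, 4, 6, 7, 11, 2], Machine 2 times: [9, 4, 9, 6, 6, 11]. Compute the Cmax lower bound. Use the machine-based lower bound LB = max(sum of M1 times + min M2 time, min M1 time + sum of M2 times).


LB1 = sum(M1 times) + min(M2 times) = 40 + 4 = 44
LB2 = min(M1 times) + sum(M2 times) = 2 + 45 = 47
Lower bound = max(LB1, LB2) = max(44, 47) = 47

47


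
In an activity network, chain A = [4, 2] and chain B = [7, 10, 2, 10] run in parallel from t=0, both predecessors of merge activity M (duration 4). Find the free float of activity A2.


ES(A2) = sum of predecessors on chain A = 4
EF(A2) = ES + duration = 4 + 2 = 6
Successor of A2 is M. ES(M) = max(sum(A), sum(B)) = max(6, 29) = 29
Free float = ES(successor) - EF(current) = 29 - 6 = 23

23


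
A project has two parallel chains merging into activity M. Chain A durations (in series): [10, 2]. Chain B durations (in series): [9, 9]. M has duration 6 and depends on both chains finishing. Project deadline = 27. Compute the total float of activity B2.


Forward pass: ES(B2) = sum of predecessors on chain B = 9
EF = ES + duration = 9 + 9 = 18
Backward pass: LF(M) = deadline = 27; LS(M) = 27 - 6 = 21
LF(B2) = LS(M) - sum(successors on chain B) = 21 - 0 = 21
LS = LF - duration = 21 - 9 = 12
Total float = LS - ES = 12 - 9 = 3

3


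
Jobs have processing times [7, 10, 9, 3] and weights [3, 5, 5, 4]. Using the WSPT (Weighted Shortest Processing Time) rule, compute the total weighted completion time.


Compute p/w ratios and sort ascending (WSPT): [(3, 4), (9, 5), (10, 5), (7, 3)]
Compute weighted completion times:
  Job (p=3,w=4): C=3, w*C=4*3=12
  Job (p=9,w=5): C=12, w*C=5*12=60
  Job (p=10,w=5): C=22, w*C=5*22=110
  Job (p=7,w=3): C=29, w*C=3*29=87
Total weighted completion time = 269

269


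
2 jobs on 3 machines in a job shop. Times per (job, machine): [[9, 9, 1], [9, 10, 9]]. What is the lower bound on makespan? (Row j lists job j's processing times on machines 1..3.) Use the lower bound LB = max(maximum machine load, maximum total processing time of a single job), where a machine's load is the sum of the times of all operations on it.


Machine loads:
  Machine 1: 9 + 9 = 18
  Machine 2: 9 + 10 = 19
  Machine 3: 1 + 9 = 10
Max machine load = 19
Job totals:
  Job 1: 19
  Job 2: 28
Max job total = 28
Lower bound = max(19, 28) = 28

28


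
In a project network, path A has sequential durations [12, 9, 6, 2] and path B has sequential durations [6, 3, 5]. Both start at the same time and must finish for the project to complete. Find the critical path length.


Path A total = 12 + 9 + 6 + 2 = 29
Path B total = 6 + 3 + 5 = 14
Critical path = longest path = max(29, 14) = 29

29


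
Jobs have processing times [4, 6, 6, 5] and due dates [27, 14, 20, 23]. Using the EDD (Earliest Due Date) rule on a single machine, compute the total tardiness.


Sort by due date (EDD order): [(6, 14), (6, 20), (5, 23), (4, 27)]
Compute completion times and tardiness:
  Job 1: p=6, d=14, C=6, tardiness=max(0,6-14)=0
  Job 2: p=6, d=20, C=12, tardiness=max(0,12-20)=0
  Job 3: p=5, d=23, C=17, tardiness=max(0,17-23)=0
  Job 4: p=4, d=27, C=21, tardiness=max(0,21-27)=0
Total tardiness = 0

0


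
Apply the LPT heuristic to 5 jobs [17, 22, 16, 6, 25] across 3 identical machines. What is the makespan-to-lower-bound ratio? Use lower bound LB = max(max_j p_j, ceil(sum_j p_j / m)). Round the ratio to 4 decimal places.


LPT order: [25, 22, 17, 16, 6]
Machine loads after assignment: [25, 28, 33]
LPT makespan = 33
Lower bound = max(max_job, ceil(total/3)) = max(25, 29) = 29
Ratio = 33 / 29 = 1.1379

1.1379


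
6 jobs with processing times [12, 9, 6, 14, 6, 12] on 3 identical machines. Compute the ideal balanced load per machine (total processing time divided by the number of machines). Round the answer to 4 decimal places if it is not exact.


Total processing time = 12 + 9 + 6 + 14 + 6 + 12 = 59
Number of machines = 3
Ideal balanced load = 59 / 3 = 19.6667

19.6667


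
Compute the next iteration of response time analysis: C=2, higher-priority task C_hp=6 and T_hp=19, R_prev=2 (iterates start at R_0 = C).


R_next = C + ceil(R_prev / T_hp) * C_hp
ceil(2 / 19) = ceil(0.1053) = 1
Interference = 1 * 6 = 6
R_next = 2 + 6 = 8

8


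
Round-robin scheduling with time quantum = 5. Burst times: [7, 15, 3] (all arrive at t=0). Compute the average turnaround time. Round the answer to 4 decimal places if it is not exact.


Time quantum = 5
Execution trace:
  J1 runs 5 units, time = 5
  J2 runs 5 units, time = 10
  J3 runs 3 units, time = 13
  J1 runs 2 units, time = 15
  J2 runs 5 units, time = 20
  J2 runs 5 units, time = 25
Finish times: [15, 25, 13]
Average turnaround = 53/3 = 17.6667

17.6667


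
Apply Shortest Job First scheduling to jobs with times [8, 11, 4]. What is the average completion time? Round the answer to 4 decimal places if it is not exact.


SJF order (ascending): [4, 8, 11]
Completion times:
  Job 1: burst=4, C=4
  Job 2: burst=8, C=12
  Job 3: burst=11, C=23
Average completion = 39/3 = 13.0

13.0


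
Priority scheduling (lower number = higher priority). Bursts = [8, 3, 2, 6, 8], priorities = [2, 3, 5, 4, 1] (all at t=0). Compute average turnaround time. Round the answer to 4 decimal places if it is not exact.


Sort by priority (ascending = highest first):
Order: [(1, 8), (2, 8), (3, 3), (4, 6), (5, 2)]
Completion times:
  Priority 1, burst=8, C=8
  Priority 2, burst=8, C=16
  Priority 3, burst=3, C=19
  Priority 4, burst=6, C=25
  Priority 5, burst=2, C=27
Average turnaround = 95/5 = 19.0

19.0


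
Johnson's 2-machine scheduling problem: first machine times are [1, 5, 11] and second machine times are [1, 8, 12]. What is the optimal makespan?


Apply Johnson's rule:
  Group 1 (a <= b): [(1, 1, 1), (2, 5, 8), (3, 11, 12)]
  Group 2 (a > b): []
Optimal job order: [1, 2, 3]
Schedule:
  Job 1: M1 done at 1, M2 done at 2
  Job 2: M1 done at 6, M2 done at 14
  Job 3: M1 done at 17, M2 done at 29
Makespan = 29

29


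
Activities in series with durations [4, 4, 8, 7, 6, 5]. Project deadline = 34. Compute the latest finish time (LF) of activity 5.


LF(activity 5) = deadline - sum of successor durations
Successors: activities 6 through 6 with durations [5]
Sum of successor durations = 5
LF = 34 - 5 = 29

29


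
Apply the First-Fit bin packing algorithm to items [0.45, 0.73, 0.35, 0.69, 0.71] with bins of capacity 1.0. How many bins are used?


Place items sequentially using First-Fit:
  Item 0.45 -> new Bin 1
  Item 0.73 -> new Bin 2
  Item 0.35 -> Bin 1 (now 0.8)
  Item 0.69 -> new Bin 3
  Item 0.71 -> new Bin 4
Total bins used = 4

4


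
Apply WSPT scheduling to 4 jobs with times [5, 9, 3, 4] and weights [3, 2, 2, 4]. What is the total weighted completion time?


Compute p/w ratios and sort ascending (WSPT): [(4, 4), (3, 2), (5, 3), (9, 2)]
Compute weighted completion times:
  Job (p=4,w=4): C=4, w*C=4*4=16
  Job (p=3,w=2): C=7, w*C=2*7=14
  Job (p=5,w=3): C=12, w*C=3*12=36
  Job (p=9,w=2): C=21, w*C=2*21=42
Total weighted completion time = 108

108


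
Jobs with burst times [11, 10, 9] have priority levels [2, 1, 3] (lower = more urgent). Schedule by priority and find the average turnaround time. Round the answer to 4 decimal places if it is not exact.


Sort by priority (ascending = highest first):
Order: [(1, 10), (2, 11), (3, 9)]
Completion times:
  Priority 1, burst=10, C=10
  Priority 2, burst=11, C=21
  Priority 3, burst=9, C=30
Average turnaround = 61/3 = 20.3333

20.3333


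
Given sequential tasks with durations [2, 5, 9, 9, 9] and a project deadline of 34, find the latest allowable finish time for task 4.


LF(activity 4) = deadline - sum of successor durations
Successors: activities 5 through 5 with durations [9]
Sum of successor durations = 9
LF = 34 - 9 = 25

25


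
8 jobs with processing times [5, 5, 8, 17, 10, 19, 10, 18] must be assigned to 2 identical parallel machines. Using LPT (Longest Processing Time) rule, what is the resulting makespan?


Sort jobs in decreasing order (LPT): [19, 18, 17, 10, 10, 8, 5, 5]
Assign each job to the least loaded machine:
  Machine 1: jobs [19, 10, 10, 5], load = 44
  Machine 2: jobs [18, 17, 8, 5], load = 48
Makespan = max load = 48

48


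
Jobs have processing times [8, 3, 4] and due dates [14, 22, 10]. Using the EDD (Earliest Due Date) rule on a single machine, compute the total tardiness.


Sort by due date (EDD order): [(4, 10), (8, 14), (3, 22)]
Compute completion times and tardiness:
  Job 1: p=4, d=10, C=4, tardiness=max(0,4-10)=0
  Job 2: p=8, d=14, C=12, tardiness=max(0,12-14)=0
  Job 3: p=3, d=22, C=15, tardiness=max(0,15-22)=0
Total tardiness = 0

0


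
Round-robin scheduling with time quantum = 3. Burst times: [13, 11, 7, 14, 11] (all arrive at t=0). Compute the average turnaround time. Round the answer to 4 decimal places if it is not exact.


Time quantum = 3
Execution trace:
  J1 runs 3 units, time = 3
  J2 runs 3 units, time = 6
  J3 runs 3 units, time = 9
  J4 runs 3 units, time = 12
  J5 runs 3 units, time = 15
  J1 runs 3 units, time = 18
  J2 runs 3 units, time = 21
  J3 runs 3 units, time = 24
  J4 runs 3 units, time = 27
  J5 runs 3 units, time = 30
  J1 runs 3 units, time = 33
  J2 runs 3 units, time = 36
  J3 runs 1 units, time = 37
  J4 runs 3 units, time = 40
  J5 runs 3 units, time = 43
  J1 runs 3 units, time = 46
  J2 runs 2 units, time = 48
  J4 runs 3 units, time = 51
  J5 runs 2 units, time = 53
  J1 runs 1 units, time = 54
  J4 runs 2 units, time = 56
Finish times: [54, 48, 37, 56, 53]
Average turnaround = 248/5 = 49.6

49.6


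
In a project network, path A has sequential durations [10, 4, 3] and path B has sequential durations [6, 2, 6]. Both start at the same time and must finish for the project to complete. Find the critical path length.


Path A total = 10 + 4 + 3 = 17
Path B total = 6 + 2 + 6 = 14
Critical path = longest path = max(17, 14) = 17

17


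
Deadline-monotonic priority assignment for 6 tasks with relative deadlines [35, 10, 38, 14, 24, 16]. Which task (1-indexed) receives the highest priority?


Sort tasks by relative deadline (ascending):
  Task 2: deadline = 10
  Task 4: deadline = 14
  Task 6: deadline = 16
  Task 5: deadline = 24
  Task 1: deadline = 35
  Task 3: deadline = 38
Priority order (highest first): [2, 4, 6, 5, 1, 3]
Highest priority task = 2

2


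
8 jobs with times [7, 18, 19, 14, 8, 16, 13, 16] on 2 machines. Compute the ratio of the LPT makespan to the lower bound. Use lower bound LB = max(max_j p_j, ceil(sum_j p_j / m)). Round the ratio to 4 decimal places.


LPT order: [19, 18, 16, 16, 14, 13, 8, 7]
Machine loads after assignment: [56, 55]
LPT makespan = 56
Lower bound = max(max_job, ceil(total/2)) = max(19, 56) = 56
Ratio = 56 / 56 = 1.0

1.0


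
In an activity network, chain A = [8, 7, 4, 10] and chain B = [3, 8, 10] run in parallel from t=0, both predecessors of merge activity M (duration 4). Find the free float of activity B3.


ES(B3) = sum of predecessors on chain B = 11
EF(B3) = ES + duration = 11 + 10 = 21
Successor of B3 is M. ES(M) = max(sum(A), sum(B)) = max(29, 21) = 29
Free float = ES(successor) - EF(current) = 29 - 21 = 8

8


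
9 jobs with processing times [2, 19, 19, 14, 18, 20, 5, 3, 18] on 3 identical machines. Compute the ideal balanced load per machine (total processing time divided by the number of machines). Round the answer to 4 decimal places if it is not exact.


Total processing time = 2 + 19 + 19 + 14 + 18 + 20 + 5 + 3 + 18 = 118
Number of machines = 3
Ideal balanced load = 118 / 3 = 39.3333

39.3333


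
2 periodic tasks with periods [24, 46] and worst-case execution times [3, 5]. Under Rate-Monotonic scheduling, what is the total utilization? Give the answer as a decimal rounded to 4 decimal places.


Compute individual utilizations (exact fractions):
  Task 1: C/T = 3/24 = 1/8 (approx. 0.125)
  Task 2: C/T = 5/46 (approx. 0.1087)
Total utilization U = 1/8 + 5/46 = 43/184
Rounded to 4 decimal places: U = 0.2337
RM (Liu & Layland) bound for 2 tasks = 0.828427; compare with U = 43/184 (approx. 0.233696)
U <= bound, so schedulable by RM sufficient condition.

0.2337


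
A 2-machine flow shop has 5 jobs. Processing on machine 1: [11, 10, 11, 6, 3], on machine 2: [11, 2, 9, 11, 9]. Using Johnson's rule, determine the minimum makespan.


Apply Johnson's rule:
  Group 1 (a <= b): [(5, 3, 9), (4, 6, 11), (1, 11, 11)]
  Group 2 (a > b): [(3, 11, 9), (2, 10, 2)]
Optimal job order: [5, 4, 1, 3, 2]
Schedule:
  Job 5: M1 done at 3, M2 done at 12
  Job 4: M1 done at 9, M2 done at 23
  Job 1: M1 done at 20, M2 done at 34
  Job 3: M1 done at 31, M2 done at 43
  Job 2: M1 done at 41, M2 done at 45
Makespan = 45

45


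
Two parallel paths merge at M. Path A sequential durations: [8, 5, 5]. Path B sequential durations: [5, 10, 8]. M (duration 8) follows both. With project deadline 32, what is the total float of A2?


Forward pass: ES(A2) = sum of predecessors on chain A = 8
EF = ES + duration = 8 + 5 = 13
Backward pass: LF(M) = deadline = 32; LS(M) = 32 - 8 = 24
LF(A2) = LS(M) - sum(successors on chain A) = 24 - 5 = 19
LS = LF - duration = 19 - 5 = 14
Total float = LS - ES = 14 - 8 = 6

6


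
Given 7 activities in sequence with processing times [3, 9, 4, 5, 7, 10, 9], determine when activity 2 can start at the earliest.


Activity 2 starts after activities 1 through 1 complete.
Predecessor durations: [3]
ES = 3 = 3

3


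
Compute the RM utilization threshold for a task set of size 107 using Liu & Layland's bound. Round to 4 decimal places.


Compute 2^(1/107) = 1.0064990387
Subtract 1: 1.0064990387 - 1 = 0.0064990387
Multiply by n: 107 * 0.0064990387 = 0.6953971409
Round to 4 dp: 0.6954

0.6954


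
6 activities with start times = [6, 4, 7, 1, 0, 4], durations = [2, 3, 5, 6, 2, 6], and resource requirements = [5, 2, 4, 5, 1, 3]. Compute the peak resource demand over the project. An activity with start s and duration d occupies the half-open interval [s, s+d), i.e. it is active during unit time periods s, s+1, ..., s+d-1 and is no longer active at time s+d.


Each activity i is active on [start_i, start_i + duration_i).
Compute total resource usage per time slot:
  t=0: active resources = [1], total = 1
  t=1: active resources = [5, 1], total = 6
  t=2: active resources = [5], total = 5
  t=3: active resources = [5], total = 5
  t=4: active resources = [2, 5, 3], total = 10
  t=5: active resources = [2, 5, 3], total = 10
  t=6: active resources = [5, 2, 5, 3], total = 15
  t=7: active resources = [5, 4, 3], total = 12
  t=8: active resources = [4, 3], total = 7
  t=9: active resources = [4, 3], total = 7
  t=10: active resources = [4], total = 4
  t=11: active resources = [4], total = 4
Peak resource demand = 15

15


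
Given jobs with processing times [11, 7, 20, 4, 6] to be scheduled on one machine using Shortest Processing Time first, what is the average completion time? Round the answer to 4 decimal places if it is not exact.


Sort jobs by processing time (SPT order): [4, 6, 7, 11, 20]
Compute completion times sequentially:
  Job 1: processing = 4, completes at 4
  Job 2: processing = 6, completes at 10
  Job 3: processing = 7, completes at 17
  Job 4: processing = 11, completes at 28
  Job 5: processing = 20, completes at 48
Sum of completion times = 107
Average completion time = 107/5 = 21.4

21.4


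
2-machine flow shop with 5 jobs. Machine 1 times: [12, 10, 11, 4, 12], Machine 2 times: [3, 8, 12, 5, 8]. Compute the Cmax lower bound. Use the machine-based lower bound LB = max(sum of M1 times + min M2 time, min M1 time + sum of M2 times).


LB1 = sum(M1 times) + min(M2 times) = 49 + 3 = 52
LB2 = min(M1 times) + sum(M2 times) = 4 + 36 = 40
Lower bound = max(LB1, LB2) = max(52, 40) = 52

52


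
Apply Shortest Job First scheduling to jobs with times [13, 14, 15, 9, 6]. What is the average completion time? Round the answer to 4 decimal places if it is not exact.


SJF order (ascending): [6, 9, 13, 14, 15]
Completion times:
  Job 1: burst=6, C=6
  Job 2: burst=9, C=15
  Job 3: burst=13, C=28
  Job 4: burst=14, C=42
  Job 5: burst=15, C=57
Average completion = 148/5 = 29.6

29.6


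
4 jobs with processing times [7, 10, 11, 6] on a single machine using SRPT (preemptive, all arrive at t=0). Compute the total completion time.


Since all jobs arrive at t=0, SRPT equals SPT ordering.
SPT order: [6, 7, 10, 11]
Completion times:
  Job 1: p=6, C=6
  Job 2: p=7, C=13
  Job 3: p=10, C=23
  Job 4: p=11, C=34
Total completion time = 6 + 13 + 23 + 34 = 76

76


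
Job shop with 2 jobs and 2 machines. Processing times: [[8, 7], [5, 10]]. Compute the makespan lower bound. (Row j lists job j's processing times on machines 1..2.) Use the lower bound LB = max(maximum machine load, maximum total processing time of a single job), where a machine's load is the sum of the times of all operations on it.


Machine loads:
  Machine 1: 8 + 5 = 13
  Machine 2: 7 + 10 = 17
Max machine load = 17
Job totals:
  Job 1: 15
  Job 2: 15
Max job total = 15
Lower bound = max(17, 15) = 17

17


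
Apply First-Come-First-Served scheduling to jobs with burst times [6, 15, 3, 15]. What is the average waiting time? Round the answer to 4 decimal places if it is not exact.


FCFS order (as given): [6, 15, 3, 15]
Waiting times:
  Job 1: wait = 0
  Job 2: wait = 6
  Job 3: wait = 21
  Job 4: wait = 24
Sum of waiting times = 51
Average waiting time = 51/4 = 12.75

12.75


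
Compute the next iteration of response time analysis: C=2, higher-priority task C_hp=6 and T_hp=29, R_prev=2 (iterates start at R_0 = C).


R_next = C + ceil(R_prev / T_hp) * C_hp
ceil(2 / 29) = ceil(0.069) = 1
Interference = 1 * 6 = 6
R_next = 2 + 6 = 8

8


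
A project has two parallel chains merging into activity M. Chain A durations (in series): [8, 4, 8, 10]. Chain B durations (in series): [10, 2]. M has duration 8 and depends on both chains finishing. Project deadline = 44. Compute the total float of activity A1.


Forward pass: ES(A1) = sum of predecessors on chain A = 0
EF = ES + duration = 0 + 8 = 8
Backward pass: LF(M) = deadline = 44; LS(M) = 44 - 8 = 36
LF(A1) = LS(M) - sum(successors on chain A) = 36 - 22 = 14
LS = LF - duration = 14 - 8 = 6
Total float = LS - ES = 6 - 0 = 6

6


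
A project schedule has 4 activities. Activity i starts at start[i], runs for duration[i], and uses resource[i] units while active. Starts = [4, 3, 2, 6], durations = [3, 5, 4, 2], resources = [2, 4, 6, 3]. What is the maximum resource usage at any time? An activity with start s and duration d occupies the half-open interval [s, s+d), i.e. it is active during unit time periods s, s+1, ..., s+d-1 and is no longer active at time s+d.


Each activity i is active on [start_i, start_i + duration_i).
Compute total resource usage per time slot:
  t=0: active resources = [], total = 0
  t=1: active resources = [], total = 0
  t=2: active resources = [6], total = 6
  t=3: active resources = [4, 6], total = 10
  t=4: active resources = [2, 4, 6], total = 12
  t=5: active resources = [2, 4, 6], total = 12
  t=6: active resources = [2, 4, 3], total = 9
  t=7: active resources = [4, 3], total = 7
Peak resource demand = 12

12


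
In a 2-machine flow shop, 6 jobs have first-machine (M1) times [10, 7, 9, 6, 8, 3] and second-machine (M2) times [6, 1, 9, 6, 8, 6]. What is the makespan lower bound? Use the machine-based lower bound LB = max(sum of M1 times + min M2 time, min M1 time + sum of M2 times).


LB1 = sum(M1 times) + min(M2 times) = 43 + 1 = 44
LB2 = min(M1 times) + sum(M2 times) = 3 + 36 = 39
Lower bound = max(LB1, LB2) = max(44, 39) = 44

44


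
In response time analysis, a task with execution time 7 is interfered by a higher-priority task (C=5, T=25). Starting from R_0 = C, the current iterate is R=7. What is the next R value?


R_next = C + ceil(R_prev / T_hp) * C_hp
ceil(7 / 25) = ceil(0.28) = 1
Interference = 1 * 5 = 5
R_next = 7 + 5 = 12

12


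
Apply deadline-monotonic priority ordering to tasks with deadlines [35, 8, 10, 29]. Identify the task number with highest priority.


Sort tasks by relative deadline (ascending):
  Task 2: deadline = 8
  Task 3: deadline = 10
  Task 4: deadline = 29
  Task 1: deadline = 35
Priority order (highest first): [2, 3, 4, 1]
Highest priority task = 2

2


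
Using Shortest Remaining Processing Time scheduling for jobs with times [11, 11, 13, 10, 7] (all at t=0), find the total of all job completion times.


Since all jobs arrive at t=0, SRPT equals SPT ordering.
SPT order: [7, 10, 11, 11, 13]
Completion times:
  Job 1: p=7, C=7
  Job 2: p=10, C=17
  Job 3: p=11, C=28
  Job 4: p=11, C=39
  Job 5: p=13, C=52
Total completion time = 7 + 17 + 28 + 39 + 52 = 143

143


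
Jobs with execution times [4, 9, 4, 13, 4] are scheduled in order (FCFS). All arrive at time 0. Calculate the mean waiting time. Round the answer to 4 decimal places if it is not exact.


FCFS order (as given): [4, 9, 4, 13, 4]
Waiting times:
  Job 1: wait = 0
  Job 2: wait = 4
  Job 3: wait = 13
  Job 4: wait = 17
  Job 5: wait = 30
Sum of waiting times = 64
Average waiting time = 64/5 = 12.8

12.8


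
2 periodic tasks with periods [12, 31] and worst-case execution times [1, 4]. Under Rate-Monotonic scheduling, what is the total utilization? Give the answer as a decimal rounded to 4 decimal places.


Compute individual utilizations (exact fractions):
  Task 1: C/T = 1/12 (approx. 0.0833)
  Task 2: C/T = 4/31 (approx. 0.129)
Total utilization U = 1/12 + 4/31 = 79/372
Rounded to 4 decimal places: U = 0.2124
RM (Liu & Layland) bound for 2 tasks = 0.828427; compare with U = 79/372 (approx. 0.212366)
U <= bound, so schedulable by RM sufficient condition.

0.2124


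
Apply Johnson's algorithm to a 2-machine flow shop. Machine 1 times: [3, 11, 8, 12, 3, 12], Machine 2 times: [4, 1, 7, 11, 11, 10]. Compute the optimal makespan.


Apply Johnson's rule:
  Group 1 (a <= b): [(1, 3, 4), (5, 3, 11)]
  Group 2 (a > b): [(4, 12, 11), (6, 12, 10), (3, 8, 7), (2, 11, 1)]
Optimal job order: [1, 5, 4, 6, 3, 2]
Schedule:
  Job 1: M1 done at 3, M2 done at 7
  Job 5: M1 done at 6, M2 done at 18
  Job 4: M1 done at 18, M2 done at 29
  Job 6: M1 done at 30, M2 done at 40
  Job 3: M1 done at 38, M2 done at 47
  Job 2: M1 done at 49, M2 done at 50
Makespan = 50

50


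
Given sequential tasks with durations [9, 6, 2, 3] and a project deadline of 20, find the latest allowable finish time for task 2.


LF(activity 2) = deadline - sum of successor durations
Successors: activities 3 through 4 with durations [2, 3]
Sum of successor durations = 5
LF = 20 - 5 = 15

15


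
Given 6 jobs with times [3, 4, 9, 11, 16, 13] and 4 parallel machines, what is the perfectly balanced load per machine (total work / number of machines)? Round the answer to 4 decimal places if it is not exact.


Total processing time = 3 + 4 + 9 + 11 + 16 + 13 = 56
Number of machines = 4
Ideal balanced load = 56 / 4 = 14.0

14.0


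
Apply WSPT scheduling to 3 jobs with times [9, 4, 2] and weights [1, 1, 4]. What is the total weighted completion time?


Compute p/w ratios and sort ascending (WSPT): [(2, 4), (4, 1), (9, 1)]
Compute weighted completion times:
  Job (p=2,w=4): C=2, w*C=4*2=8
  Job (p=4,w=1): C=6, w*C=1*6=6
  Job (p=9,w=1): C=15, w*C=1*15=15
Total weighted completion time = 29

29


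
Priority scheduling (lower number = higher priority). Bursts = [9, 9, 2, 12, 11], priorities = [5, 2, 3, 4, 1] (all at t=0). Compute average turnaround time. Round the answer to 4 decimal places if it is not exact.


Sort by priority (ascending = highest first):
Order: [(1, 11), (2, 9), (3, 2), (4, 12), (5, 9)]
Completion times:
  Priority 1, burst=11, C=11
  Priority 2, burst=9, C=20
  Priority 3, burst=2, C=22
  Priority 4, burst=12, C=34
  Priority 5, burst=9, C=43
Average turnaround = 130/5 = 26.0

26.0


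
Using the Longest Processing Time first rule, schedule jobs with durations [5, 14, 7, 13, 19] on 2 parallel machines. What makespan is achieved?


Sort jobs in decreasing order (LPT): [19, 14, 13, 7, 5]
Assign each job to the least loaded machine:
  Machine 1: jobs [19, 7, 5], load = 31
  Machine 2: jobs [14, 13], load = 27
Makespan = max load = 31

31


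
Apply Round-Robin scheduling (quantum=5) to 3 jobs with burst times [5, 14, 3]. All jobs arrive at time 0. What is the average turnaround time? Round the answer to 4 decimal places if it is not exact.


Time quantum = 5
Execution trace:
  J1 runs 5 units, time = 5
  J2 runs 5 units, time = 10
  J3 runs 3 units, time = 13
  J2 runs 5 units, time = 18
  J2 runs 4 units, time = 22
Finish times: [5, 22, 13]
Average turnaround = 40/3 = 13.3333

13.3333


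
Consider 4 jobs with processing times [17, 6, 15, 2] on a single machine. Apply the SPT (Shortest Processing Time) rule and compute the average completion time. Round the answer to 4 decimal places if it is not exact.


Sort jobs by processing time (SPT order): [2, 6, 15, 17]
Compute completion times sequentially:
  Job 1: processing = 2, completes at 2
  Job 2: processing = 6, completes at 8
  Job 3: processing = 15, completes at 23
  Job 4: processing = 17, completes at 40
Sum of completion times = 73
Average completion time = 73/4 = 18.25

18.25


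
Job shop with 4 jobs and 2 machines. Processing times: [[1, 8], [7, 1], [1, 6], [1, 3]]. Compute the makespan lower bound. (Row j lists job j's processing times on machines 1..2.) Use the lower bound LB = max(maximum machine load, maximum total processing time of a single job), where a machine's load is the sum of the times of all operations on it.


Machine loads:
  Machine 1: 1 + 7 + 1 + 1 = 10
  Machine 2: 8 + 1 + 6 + 3 = 18
Max machine load = 18
Job totals:
  Job 1: 9
  Job 2: 8
  Job 3: 7
  Job 4: 4
Max job total = 9
Lower bound = max(18, 9) = 18

18


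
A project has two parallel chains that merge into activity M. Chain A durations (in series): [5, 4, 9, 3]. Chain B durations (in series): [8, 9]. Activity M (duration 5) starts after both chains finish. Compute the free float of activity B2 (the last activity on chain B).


ES(B2) = sum of predecessors on chain B = 8
EF(B2) = ES + duration = 8 + 9 = 17
Successor of B2 is M. ES(M) = max(sum(A), sum(B)) = max(21, 17) = 21
Free float = ES(successor) - EF(current) = 21 - 17 = 4

4
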